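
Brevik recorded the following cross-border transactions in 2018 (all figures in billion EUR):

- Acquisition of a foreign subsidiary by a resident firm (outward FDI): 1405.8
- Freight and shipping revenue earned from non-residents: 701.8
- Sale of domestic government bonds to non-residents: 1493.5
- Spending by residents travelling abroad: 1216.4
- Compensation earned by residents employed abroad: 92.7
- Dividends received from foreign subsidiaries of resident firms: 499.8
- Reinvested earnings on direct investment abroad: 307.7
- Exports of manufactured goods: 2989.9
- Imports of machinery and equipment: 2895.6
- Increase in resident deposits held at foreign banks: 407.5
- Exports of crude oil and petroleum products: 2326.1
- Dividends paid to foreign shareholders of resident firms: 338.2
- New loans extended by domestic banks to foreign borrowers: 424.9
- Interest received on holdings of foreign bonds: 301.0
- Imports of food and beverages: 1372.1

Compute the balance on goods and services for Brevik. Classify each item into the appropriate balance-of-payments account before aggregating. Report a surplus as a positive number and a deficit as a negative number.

533.7

Goods: 2326.1 + 2989.9 - 1372.1 - 2895.6 = 1048.3
Services: 701.8 - 1216.4 = -514.6
Trade balance = 1048.3 + (-514.6) = 533.7
(Excluded from the trade balance — financial account: acquisition of a foreign subsidiary by a resident firm (outward FDI) 1405.8, sale of domestic government bonds to non-residents 1493.5, increase in resident deposits held at foreign banks 407.5, new loans extended by domestic banks to foreign borrowers 424.9; primary income: compensation earned by residents employed abroad 92.7, dividends received from foreign subsidiaries of resident firms 499.8, reinvested earnings on direct investment abroad 307.7, dividends paid to foreign shareholders of resident firms 338.2, interest received on holdings of foreign bonds 301.0.)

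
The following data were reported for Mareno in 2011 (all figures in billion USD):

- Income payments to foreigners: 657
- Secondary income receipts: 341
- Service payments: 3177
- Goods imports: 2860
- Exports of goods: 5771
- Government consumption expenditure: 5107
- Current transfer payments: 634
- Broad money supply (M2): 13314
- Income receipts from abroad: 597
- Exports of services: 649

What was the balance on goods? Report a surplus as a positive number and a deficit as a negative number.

2911

Goods balance = 5771 - 2860 = 2911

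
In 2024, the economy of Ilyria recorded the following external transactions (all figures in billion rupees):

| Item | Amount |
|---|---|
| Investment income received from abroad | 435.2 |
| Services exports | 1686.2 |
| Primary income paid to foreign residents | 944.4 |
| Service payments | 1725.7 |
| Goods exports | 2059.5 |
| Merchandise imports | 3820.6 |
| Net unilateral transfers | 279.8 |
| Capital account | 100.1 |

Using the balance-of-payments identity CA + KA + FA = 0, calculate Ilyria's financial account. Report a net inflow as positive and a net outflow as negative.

Goods balance = 2059.5 - 3820.6 = -1761.1
Services balance = 1686.2 - 1725.7 = -39.5
Trade balance (goods + services) = -1761.1 + (-39.5) = -1800.6
Net primary income = 435.2 - 944.4 = -509.2
Net secondary income = 279.8
Current account = -1800.6 + (-509.2) + 279.8 = -2030.0
Financial account = -(-2030.0 + 100.1) = 1929.9

1929.9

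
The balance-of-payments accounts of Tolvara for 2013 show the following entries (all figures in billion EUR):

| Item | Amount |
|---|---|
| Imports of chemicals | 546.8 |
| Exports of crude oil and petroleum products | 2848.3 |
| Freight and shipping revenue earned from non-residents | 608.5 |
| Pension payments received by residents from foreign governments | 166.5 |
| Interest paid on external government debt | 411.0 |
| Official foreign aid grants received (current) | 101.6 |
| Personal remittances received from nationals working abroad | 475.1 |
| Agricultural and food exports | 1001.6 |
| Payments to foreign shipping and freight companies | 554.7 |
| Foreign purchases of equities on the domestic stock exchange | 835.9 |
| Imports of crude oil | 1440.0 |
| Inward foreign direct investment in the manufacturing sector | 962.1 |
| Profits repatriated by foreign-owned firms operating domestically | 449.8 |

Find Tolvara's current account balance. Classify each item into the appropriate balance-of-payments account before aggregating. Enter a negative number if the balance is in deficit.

1799.3

Goods: -546.8 + 1001.6 - 1440.0 + 2848.3 = 1863.1
Services: -554.7 + 608.5 = 53.8
Primary income: -411.0 - 449.8 = -860.8
Secondary income: 101.6 + 475.1 + 166.5 = 743.2
Current account = 1863.1 + 53.8 + (-860.8) + 743.2 = 1799.3
(Excluded from the current account — financial account: foreign purchases of equities on the domestic stock exchange 835.9, inward foreign direct investment in the manufacturing sector 962.1.)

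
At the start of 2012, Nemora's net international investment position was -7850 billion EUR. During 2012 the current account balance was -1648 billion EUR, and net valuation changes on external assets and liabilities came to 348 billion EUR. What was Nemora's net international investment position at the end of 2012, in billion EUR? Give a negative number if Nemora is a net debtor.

-9150

Change in NIIP = current account + net valuation change = -1648 + 348 = -1300
End-of-year NIIP = -7850 + (-1300) = -9150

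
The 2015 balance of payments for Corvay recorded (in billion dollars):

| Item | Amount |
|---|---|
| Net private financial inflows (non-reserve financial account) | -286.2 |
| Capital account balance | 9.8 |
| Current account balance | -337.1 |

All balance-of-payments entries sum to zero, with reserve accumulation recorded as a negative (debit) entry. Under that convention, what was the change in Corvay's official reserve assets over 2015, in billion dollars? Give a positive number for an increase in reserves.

-613.5

Official reserve transactions balance = -((-337.1) + 9.8 + (-286.2)) = 613.5
An accumulation of reserves is recorded as a debit (negative entry), so the change in the stock of reserves is the negative of that balance.
Change in official reserves = -(613.5) = -613.5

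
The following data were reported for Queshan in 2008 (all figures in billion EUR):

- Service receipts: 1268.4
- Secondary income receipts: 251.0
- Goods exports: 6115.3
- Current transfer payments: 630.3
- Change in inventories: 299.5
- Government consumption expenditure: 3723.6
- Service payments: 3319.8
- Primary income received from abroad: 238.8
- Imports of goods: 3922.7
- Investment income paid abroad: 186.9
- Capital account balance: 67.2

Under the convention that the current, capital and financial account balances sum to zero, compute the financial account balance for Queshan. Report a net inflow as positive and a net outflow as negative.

Goods balance = 6115.3 - 3922.7 = 2192.6
Services balance = 1268.4 - 3319.8 = -2051.4
Trade balance (goods + services) = 2192.6 + (-2051.4) = 141.2
Net primary income = 238.8 - 186.9 = 51.9
Net secondary income = 251.0 - 630.3 = -379.3
Current account = 141.2 + 51.9 + (-379.3) = -186.2
Financial account = -(-186.2 + 67.2) = 119.0

119.0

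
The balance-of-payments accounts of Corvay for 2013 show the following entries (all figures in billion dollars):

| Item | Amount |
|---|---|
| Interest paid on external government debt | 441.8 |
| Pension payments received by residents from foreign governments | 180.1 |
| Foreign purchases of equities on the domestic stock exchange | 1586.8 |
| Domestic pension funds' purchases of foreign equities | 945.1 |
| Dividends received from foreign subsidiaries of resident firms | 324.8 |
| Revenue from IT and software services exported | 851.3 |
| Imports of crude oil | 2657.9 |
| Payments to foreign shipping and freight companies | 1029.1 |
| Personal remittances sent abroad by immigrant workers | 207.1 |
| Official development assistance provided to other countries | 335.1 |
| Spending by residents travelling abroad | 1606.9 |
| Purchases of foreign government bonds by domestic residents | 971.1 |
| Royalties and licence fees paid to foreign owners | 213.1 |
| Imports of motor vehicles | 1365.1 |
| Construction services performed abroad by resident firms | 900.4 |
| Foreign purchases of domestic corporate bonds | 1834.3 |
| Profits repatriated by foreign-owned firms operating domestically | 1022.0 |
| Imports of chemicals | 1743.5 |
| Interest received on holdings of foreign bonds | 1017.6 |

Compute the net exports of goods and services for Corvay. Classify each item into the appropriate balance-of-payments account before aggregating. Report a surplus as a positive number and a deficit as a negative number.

Goods: -1365.1 - 1743.5 - 2657.9 = -5766.5
Services: 851.3 - 1606.9 + 900.4 - 213.1 - 1029.1 = -1097.4
Trade balance = -5766.5 + (-1097.4) = -6863.9
(Excluded from the trade balance — primary income: interest paid on external government debt 441.8, dividends received from foreign subsidiaries of resident firms 324.8, profits repatriated by foreign-owned firms operating domestically 1022.0, interest received on holdings of foreign bonds 1017.6; secondary income: pension payments received by residents from foreign governments 180.1, personal remittances sent abroad by immigrant workers 207.1, official development assistance provided to other countries 335.1; financial account: foreign purchases of equities on the domestic stock exchange 1586.8, domestic pension funds' purchases of foreign equities 945.1, purchases of foreign government bonds by domestic residents 971.1, foreign purchases of domestic corporate bonds 1834.3.)

-6863.9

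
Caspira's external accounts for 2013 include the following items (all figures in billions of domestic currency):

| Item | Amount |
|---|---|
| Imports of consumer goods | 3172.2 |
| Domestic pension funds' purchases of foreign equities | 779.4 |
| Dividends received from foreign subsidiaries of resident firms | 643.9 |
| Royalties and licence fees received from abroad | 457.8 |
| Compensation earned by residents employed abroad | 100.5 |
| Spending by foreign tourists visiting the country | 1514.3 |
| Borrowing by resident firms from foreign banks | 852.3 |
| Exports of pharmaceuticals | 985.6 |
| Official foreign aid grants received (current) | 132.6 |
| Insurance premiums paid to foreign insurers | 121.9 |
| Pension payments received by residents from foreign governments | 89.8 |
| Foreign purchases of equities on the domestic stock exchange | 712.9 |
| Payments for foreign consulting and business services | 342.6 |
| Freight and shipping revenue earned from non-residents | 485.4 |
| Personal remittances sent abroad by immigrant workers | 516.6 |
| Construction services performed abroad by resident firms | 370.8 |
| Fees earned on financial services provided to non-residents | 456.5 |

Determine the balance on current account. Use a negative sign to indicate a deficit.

Goods: -3172.2 + 985.6 = -2186.6
Services: 485.4 + 1514.3 - 342.6 + 370.8 + 456.5 + 457.8 - 121.9 = 2820.3
Primary income: 100.5 + 643.9 = 744.4
Secondary income: -516.6 + 89.8 + 132.6 = -294.2
Current account = (-2186.6) + 2820.3 + 744.4 + (-294.2) = 1083.9
(Excluded from the current account — financial account: domestic pension funds' purchases of foreign equities 779.4, borrowing by resident firms from foreign banks 852.3, foreign purchases of equities on the domestic stock exchange 712.9.)

1083.9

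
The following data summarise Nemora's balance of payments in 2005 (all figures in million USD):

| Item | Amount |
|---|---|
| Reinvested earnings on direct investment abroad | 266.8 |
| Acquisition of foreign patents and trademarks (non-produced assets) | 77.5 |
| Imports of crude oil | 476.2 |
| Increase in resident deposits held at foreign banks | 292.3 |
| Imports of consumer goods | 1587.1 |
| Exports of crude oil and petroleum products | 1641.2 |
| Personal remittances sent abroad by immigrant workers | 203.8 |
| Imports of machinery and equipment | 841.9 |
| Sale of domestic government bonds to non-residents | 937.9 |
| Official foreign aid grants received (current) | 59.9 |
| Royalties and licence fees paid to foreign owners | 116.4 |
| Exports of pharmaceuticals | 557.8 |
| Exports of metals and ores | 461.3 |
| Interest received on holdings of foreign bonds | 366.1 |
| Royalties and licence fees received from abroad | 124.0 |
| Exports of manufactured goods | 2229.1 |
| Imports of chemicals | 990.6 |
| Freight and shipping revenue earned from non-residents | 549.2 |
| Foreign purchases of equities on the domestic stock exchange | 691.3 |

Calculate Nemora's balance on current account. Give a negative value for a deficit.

Goods: 557.8 + 1641.2 - 1587.1 - 841.9 + 461.3 - 476.2 - 990.6 + 2229.1 = 993.6
Services: -116.4 + 549.2 + 124.0 = 556.8
Primary income: 366.1 + 266.8 = 632.9
Secondary income: 59.9 - 203.8 = -143.9
Current account = 993.6 + 556.8 + 632.9 + (-143.9) = 2039.4
(Excluded from the current account — capital account: acquisition of foreign patents and trademarks (non-produced assets) 77.5; financial account: increase in resident deposits held at foreign banks 292.3, sale of domestic government bonds to non-residents 937.9, foreign purchases of equities on the domestic stock exchange 691.3.)

2039.4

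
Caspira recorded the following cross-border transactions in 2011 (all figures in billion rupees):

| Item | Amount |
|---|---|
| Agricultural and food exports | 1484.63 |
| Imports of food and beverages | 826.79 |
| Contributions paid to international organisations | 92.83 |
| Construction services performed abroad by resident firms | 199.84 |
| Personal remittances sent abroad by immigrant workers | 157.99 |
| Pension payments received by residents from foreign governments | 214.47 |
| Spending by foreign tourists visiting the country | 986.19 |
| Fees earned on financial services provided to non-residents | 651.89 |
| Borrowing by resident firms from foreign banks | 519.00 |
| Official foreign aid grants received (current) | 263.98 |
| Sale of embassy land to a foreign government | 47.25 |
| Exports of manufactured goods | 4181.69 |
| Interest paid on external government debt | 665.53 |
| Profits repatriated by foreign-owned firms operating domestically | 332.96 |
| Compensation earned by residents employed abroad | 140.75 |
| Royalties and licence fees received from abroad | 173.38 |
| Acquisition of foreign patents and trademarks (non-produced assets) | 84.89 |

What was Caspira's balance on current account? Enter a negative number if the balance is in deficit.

Goods: -826.79 + 1484.63 + 4181.69 = 4839.53
Services: 651.89 + 173.38 + 986.19 + 199.84 = 2011.30
Primary income: -665.53 - 332.96 + 140.75 = -857.74
Secondary income: -92.83 + 214.47 + 263.98 - 157.99 = 227.63
Current account = 4839.53 + 2011.30 + (-857.74) + 227.63 = 6220.72
(Excluded from the current account — financial account: borrowing by resident firms from foreign banks 519.00; capital account: sale of embassy land to a foreign government 47.25, acquisition of foreign patents and trademarks (non-produced assets) 84.89.)

6220.72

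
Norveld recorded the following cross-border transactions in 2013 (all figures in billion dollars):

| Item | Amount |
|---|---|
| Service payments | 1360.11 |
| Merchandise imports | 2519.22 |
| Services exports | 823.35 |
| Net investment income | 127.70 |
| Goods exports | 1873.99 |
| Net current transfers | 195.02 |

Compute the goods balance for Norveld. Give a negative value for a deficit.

-645.23

Goods balance = 1873.99 - 2519.22 = -645.23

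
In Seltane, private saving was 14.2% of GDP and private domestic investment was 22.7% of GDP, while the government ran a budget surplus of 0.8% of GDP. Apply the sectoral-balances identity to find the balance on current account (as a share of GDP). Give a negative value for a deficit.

By the sectoral-balances identity, CA = (S_private - I) + (T - G).
Private balance = 14.2 - 22.7 = -8.5
Government balance (T - G) = 0.8
CA = -8.5 + 0.8 = -7.7

-7.7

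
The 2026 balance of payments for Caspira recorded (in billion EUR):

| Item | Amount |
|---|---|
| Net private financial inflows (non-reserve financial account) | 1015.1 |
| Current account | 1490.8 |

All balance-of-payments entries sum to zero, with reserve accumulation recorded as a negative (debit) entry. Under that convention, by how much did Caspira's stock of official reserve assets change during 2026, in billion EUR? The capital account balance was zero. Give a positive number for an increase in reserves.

2505.9

Official reserve transactions balance = -(1490.8 + 1015.1) = -2505.9
An accumulation of reserves is recorded as a debit (negative entry), so the change in the stock of reserves is the negative of that balance.
Change in official reserves = -(-2505.9) = 2505.9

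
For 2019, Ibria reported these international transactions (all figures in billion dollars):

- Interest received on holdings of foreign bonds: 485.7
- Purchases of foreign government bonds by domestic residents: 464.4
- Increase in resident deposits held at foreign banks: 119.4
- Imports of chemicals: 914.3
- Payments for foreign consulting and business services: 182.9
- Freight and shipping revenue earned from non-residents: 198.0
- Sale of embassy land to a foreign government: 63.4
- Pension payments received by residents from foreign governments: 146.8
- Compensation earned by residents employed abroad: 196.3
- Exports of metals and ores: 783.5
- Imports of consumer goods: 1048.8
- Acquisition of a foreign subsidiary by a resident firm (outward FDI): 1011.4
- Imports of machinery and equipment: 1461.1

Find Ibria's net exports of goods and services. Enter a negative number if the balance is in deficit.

Goods: -914.3 - 1461.1 + 783.5 - 1048.8 = -2640.7
Services: 198.0 - 182.9 = 15.1
Trade balance = -2640.7 + 15.1 = -2625.6
(Excluded from the trade balance — primary income: interest received on holdings of foreign bonds 485.7, compensation earned by residents employed abroad 196.3; financial account: purchases of foreign government bonds by domestic residents 464.4, increase in resident deposits held at foreign banks 119.4, acquisition of a foreign subsidiary by a resident firm (outward FDI) 1011.4; capital account: sale of embassy land to a foreign government 63.4; secondary income: pension payments received by residents from foreign governments 146.8.)

-2625.6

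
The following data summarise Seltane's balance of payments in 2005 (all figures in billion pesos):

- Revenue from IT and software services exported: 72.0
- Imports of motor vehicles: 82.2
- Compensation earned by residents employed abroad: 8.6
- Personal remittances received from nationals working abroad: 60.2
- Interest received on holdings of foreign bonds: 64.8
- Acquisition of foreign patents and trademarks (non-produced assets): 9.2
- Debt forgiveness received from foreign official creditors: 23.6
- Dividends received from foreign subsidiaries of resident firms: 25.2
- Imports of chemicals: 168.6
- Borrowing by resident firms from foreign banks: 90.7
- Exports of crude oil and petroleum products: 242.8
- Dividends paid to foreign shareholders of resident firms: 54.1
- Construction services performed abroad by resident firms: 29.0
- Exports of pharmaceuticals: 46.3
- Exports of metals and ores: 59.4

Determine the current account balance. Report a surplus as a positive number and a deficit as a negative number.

Goods: 59.4 + 46.3 - 168.6 + 242.8 - 82.2 = 97.7
Services: 29.0 + 72.0 = 101.0
Primary income: -54.1 + 25.2 + 64.8 + 8.6 = 44.5
Secondary income: 60.2
Current account = 97.7 + 101.0 + 44.5 + 60.2 = 303.4
(Excluded from the current account — capital account: acquisition of foreign patents and trademarks (non-produced assets) 9.2, debt forgiveness received from foreign official creditors 23.6; financial account: borrowing by resident firms from foreign banks 90.7.)

303.4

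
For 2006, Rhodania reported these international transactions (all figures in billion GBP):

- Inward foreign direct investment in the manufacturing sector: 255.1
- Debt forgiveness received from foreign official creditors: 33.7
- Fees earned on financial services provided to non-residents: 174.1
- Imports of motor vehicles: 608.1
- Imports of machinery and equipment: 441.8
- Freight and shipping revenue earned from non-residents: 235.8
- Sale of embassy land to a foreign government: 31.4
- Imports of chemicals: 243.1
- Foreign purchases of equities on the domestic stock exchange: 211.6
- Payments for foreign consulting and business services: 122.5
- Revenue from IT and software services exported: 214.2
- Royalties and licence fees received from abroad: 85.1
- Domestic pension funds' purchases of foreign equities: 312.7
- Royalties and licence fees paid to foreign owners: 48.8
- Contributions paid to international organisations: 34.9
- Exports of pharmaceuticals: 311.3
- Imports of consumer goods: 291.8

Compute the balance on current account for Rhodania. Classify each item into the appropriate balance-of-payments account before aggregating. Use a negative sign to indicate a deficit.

Goods: -243.1 - 441.8 - 291.8 - 608.1 + 311.3 = -1273.5
Services: -122.5 + 85.1 + 235.8 - 48.8 + 174.1 + 214.2 = 537.9
Secondary income: -34.9
Current account = (-1273.5) + 537.9 + (-34.9) = -770.5
(Excluded from the current account — financial account: inward foreign direct investment in the manufacturing sector 255.1, foreign purchases of equities on the domestic stock exchange 211.6, domestic pension funds' purchases of foreign equities 312.7; capital account: debt forgiveness received from foreign official creditors 33.7, sale of embassy land to a foreign government 31.4.)

-770.5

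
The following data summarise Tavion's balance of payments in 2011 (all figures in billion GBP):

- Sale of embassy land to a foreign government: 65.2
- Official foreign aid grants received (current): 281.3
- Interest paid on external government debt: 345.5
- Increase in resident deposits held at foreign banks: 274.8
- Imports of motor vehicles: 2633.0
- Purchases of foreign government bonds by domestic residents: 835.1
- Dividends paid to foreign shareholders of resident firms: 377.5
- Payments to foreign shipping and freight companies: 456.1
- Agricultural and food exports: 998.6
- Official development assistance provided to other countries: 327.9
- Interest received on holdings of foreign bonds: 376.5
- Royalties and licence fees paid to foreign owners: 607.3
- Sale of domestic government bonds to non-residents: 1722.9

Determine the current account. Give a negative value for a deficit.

Goods: -2633.0 + 998.6 = -1634.4
Services: -456.1 - 607.3 = -1063.4
Primary income: -377.5 - 345.5 + 376.5 = -346.5
Secondary income: 281.3 - 327.9 = -46.6
Current account = (-1634.4) + (-1063.4) + (-346.5) + (-46.6) = -3090.9
(Excluded from the current account — capital account: sale of embassy land to a foreign government 65.2; financial account: increase in resident deposits held at foreign banks 274.8, purchases of foreign government bonds by domestic residents 835.1, sale of domestic government bonds to non-residents 1722.9.)

-3090.9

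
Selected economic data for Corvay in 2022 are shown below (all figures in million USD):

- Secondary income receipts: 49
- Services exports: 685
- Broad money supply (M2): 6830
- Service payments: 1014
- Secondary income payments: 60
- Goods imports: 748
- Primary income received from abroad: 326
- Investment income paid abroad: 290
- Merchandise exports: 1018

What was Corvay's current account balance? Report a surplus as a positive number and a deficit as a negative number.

-34

Goods balance = 1018 - 748 = 270
Services balance = 685 - 1014 = -329
Trade balance (goods + services) = 270 + (-329) = -59
Net primary income = 326 - 290 = 36
Net secondary income = 49 - 60 = -11
Current account = -59 + 36 + (-11) = -34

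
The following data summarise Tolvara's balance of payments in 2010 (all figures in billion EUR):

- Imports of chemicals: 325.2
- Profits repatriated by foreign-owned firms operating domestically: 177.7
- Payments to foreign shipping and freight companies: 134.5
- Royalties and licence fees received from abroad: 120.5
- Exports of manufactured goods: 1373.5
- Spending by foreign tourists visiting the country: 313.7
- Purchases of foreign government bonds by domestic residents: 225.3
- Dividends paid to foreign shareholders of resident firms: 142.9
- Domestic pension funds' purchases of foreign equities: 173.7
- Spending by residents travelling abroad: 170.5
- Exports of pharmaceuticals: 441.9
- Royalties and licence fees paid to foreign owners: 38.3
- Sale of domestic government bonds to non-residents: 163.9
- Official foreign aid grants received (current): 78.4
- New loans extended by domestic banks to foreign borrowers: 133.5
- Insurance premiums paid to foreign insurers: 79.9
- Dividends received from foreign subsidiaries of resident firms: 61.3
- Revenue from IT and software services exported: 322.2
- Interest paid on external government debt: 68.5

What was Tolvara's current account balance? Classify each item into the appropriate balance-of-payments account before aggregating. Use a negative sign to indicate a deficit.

Goods: 1373.5 + 441.9 - 325.2 = 1490.2
Services: 322.2 - 38.3 + 313.7 - 170.5 - 134.5 + 120.5 - 79.9 = 333.2
Primary income: -68.5 - 142.9 - 177.7 + 61.3 = -327.8
Secondary income: 78.4
Current account = 1490.2 + 333.2 + (-327.8) + 78.4 = 1574.0
(Excluded from the current account — financial account: purchases of foreign government bonds by domestic residents 225.3, domestic pension funds' purchases of foreign equities 173.7, sale of domestic government bonds to non-residents 163.9, new loans extended by domestic banks to foreign borrowers 133.5.)

1574.0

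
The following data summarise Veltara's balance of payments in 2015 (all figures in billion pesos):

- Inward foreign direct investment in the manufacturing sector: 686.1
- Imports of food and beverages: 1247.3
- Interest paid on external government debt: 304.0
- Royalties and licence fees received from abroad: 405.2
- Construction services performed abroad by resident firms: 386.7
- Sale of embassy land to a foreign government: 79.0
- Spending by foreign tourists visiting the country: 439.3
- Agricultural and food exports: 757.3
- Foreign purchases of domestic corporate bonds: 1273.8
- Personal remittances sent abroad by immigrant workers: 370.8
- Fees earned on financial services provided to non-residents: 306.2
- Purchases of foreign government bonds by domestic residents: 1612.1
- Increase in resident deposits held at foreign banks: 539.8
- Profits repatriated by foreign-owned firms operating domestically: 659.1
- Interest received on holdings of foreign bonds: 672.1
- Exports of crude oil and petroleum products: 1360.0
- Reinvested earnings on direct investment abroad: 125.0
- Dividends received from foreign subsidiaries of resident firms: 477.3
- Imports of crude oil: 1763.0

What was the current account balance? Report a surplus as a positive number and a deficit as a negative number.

Goods: 1360.0 - 1247.3 + 757.3 - 1763.0 = -893.0
Services: 405.2 + 386.7 + 439.3 + 306.2 = 1537.4
Primary income: 125.0 + 477.3 - 659.1 - 304.0 + 672.1 = 311.3
Secondary income: -370.8
Current account = (-893.0) + 1537.4 + 311.3 + (-370.8) = 584.9
(Excluded from the current account — financial account: inward foreign direct investment in the manufacturing sector 686.1, foreign purchases of domestic corporate bonds 1273.8, purchases of foreign government bonds by domestic residents 1612.1, increase in resident deposits held at foreign banks 539.8; capital account: sale of embassy land to a foreign government 79.0.)

584.9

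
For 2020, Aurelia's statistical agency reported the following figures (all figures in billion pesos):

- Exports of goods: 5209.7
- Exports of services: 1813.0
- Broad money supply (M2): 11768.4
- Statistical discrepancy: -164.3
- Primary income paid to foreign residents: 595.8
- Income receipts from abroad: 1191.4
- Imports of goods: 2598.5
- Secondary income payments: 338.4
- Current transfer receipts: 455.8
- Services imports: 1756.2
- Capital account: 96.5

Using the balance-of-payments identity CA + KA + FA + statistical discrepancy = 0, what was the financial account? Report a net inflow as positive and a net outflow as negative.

-3313.2

Goods balance = 5209.7 - 2598.5 = 2611.2
Services balance = 1813.0 - 1756.2 = 56.8
Trade balance (goods + services) = 2611.2 + 56.8 = 2668.0
Net primary income = 1191.4 - 595.8 = 595.6
Net secondary income = 455.8 - 338.4 = 117.4
Current account = 2668.0 + 595.6 + 117.4 = 3381.0
Financial account = -(3381.0 + 96.5 + (-164.3)) = -3313.2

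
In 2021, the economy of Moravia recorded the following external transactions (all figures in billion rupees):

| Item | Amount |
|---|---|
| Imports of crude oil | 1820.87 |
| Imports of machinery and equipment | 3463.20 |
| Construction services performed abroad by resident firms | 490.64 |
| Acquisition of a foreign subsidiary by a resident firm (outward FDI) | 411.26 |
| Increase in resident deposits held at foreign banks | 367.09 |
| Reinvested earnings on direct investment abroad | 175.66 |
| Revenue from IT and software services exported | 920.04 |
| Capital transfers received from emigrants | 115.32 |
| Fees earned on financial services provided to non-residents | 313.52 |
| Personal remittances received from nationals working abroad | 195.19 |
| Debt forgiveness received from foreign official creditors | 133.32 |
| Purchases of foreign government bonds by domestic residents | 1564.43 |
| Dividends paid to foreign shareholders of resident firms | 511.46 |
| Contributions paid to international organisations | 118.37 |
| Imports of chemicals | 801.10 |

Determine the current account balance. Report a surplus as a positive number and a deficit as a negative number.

-4619.95

Goods: -1820.87 - 801.10 - 3463.20 = -6085.17
Services: 313.52 + 920.04 + 490.64 = 1724.20
Primary income: -511.46 + 175.66 = -335.80
Secondary income: -118.37 + 195.19 = 76.82
Current account = (-6085.17) + 1724.20 + (-335.80) + 76.82 = -4619.95
(Excluded from the current account — financial account: acquisition of a foreign subsidiary by a resident firm (outward FDI) 411.26, increase in resident deposits held at foreign banks 367.09, purchases of foreign government bonds by domestic residents 1564.43; capital account: capital transfers received from emigrants 115.32, debt forgiveness received from foreign official creditors 133.32.)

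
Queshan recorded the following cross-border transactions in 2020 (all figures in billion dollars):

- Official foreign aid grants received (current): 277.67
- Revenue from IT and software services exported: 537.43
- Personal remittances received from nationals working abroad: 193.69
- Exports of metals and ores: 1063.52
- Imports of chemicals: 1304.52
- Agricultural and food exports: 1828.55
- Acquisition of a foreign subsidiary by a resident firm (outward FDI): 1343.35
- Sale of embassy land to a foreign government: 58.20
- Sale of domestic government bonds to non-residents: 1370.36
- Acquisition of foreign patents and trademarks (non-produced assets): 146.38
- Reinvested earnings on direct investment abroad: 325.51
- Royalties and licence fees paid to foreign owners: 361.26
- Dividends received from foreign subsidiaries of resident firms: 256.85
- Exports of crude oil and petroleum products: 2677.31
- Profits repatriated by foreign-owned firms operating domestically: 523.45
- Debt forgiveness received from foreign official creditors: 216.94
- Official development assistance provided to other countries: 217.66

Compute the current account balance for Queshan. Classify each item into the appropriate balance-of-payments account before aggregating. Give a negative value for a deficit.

Goods: 1063.52 + 1828.55 + 2677.31 - 1304.52 = 4264.86
Services: 537.43 - 361.26 = 176.17
Primary income: 325.51 + 256.85 - 523.45 = 58.91
Secondary income: -217.66 + 277.67 + 193.69 = 253.70
Current account = 4264.86 + 176.17 + 58.91 + 253.70 = 4753.64
(Excluded from the current account — financial account: acquisition of a foreign subsidiary by a resident firm (outward FDI) 1343.35, sale of domestic government bonds to non-residents 1370.36; capital account: sale of embassy land to a foreign government 58.20, acquisition of foreign patents and trademarks (non-produced assets) 146.38, debt forgiveness received from foreign official creditors 216.94.)

4753.64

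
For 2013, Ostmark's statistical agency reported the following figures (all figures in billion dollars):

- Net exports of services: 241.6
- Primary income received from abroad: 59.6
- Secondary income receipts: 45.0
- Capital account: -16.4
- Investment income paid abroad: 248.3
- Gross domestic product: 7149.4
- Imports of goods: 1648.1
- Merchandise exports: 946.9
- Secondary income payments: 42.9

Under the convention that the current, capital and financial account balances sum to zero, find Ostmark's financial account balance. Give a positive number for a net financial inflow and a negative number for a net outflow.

Goods balance = 946.9 - 1648.1 = -701.2
Services balance = 241.6
Trade balance (goods + services) = -701.2 + 241.6 = -459.6
Net primary income = 59.6 - 248.3 = -188.7
Net secondary income = 45.0 - 42.9 = 2.1
Current account = -459.6 + (-188.7) + 2.1 = -646.2
Financial account = -(-646.2 + (-16.4)) = 662.6

662.6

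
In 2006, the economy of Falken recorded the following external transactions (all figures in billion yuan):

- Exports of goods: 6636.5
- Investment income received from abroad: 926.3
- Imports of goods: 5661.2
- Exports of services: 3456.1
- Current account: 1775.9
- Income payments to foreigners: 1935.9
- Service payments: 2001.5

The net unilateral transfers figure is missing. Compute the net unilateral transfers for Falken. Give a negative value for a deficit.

355.6

Current account = goods balance + services balance + net primary income + net secondary income
Sum of the known components = 1420.3
Net unilateral transfers = CA - (known components) = 1775.9 - 1420.3 = 355.6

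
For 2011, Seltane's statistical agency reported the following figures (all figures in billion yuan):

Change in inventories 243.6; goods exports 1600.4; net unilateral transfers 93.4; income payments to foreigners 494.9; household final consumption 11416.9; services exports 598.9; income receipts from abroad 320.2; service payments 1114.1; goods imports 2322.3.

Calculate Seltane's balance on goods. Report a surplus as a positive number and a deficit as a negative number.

Goods balance = 1600.4 - 2322.3 = -721.9

-721.9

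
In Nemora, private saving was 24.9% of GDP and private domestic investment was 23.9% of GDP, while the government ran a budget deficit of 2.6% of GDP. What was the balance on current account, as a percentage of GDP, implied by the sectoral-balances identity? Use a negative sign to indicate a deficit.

By the sectoral-balances identity, CA = (S_private - I) + (T - G).
Private balance = 24.9 - 23.9 = 1.0
Government balance (T - G) = -2.6
CA = 1.0 + (-2.6) = -1.6

-1.6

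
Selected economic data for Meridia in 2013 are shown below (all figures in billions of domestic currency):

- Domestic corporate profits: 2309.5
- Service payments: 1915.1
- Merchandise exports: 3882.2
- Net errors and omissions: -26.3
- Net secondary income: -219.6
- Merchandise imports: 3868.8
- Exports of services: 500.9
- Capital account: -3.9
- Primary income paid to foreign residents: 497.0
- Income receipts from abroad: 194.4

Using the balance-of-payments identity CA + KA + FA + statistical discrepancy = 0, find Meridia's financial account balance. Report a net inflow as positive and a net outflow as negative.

1953.2

Goods balance = 3882.2 - 3868.8 = 13.4
Services balance = 500.9 - 1915.1 = -1414.2
Trade balance (goods + services) = 13.4 + (-1414.2) = -1400.8
Net primary income = 194.4 - 497.0 = -302.6
Net secondary income = -219.6
Current account = -1400.8 + (-302.6) + (-219.6) = -1923.0
Financial account = -(-1923.0 + (-3.9) + (-26.3)) = 1953.2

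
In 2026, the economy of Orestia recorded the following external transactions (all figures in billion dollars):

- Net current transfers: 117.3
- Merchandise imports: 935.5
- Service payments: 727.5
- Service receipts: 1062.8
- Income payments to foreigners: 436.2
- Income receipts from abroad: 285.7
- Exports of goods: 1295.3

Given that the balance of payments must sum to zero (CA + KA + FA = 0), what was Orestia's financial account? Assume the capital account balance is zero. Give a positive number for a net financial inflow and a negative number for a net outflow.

Goods balance = 1295.3 - 935.5 = 359.8
Services balance = 1062.8 - 727.5 = 335.3
Trade balance (goods + services) = 359.8 + 335.3 = 695.1
Net primary income = 285.7 - 436.2 = -150.5
Net secondary income = 117.3
Current account = 695.1 + (-150.5) + 117.3 = 661.9
Financial account = -(661.9) = -661.9

-661.9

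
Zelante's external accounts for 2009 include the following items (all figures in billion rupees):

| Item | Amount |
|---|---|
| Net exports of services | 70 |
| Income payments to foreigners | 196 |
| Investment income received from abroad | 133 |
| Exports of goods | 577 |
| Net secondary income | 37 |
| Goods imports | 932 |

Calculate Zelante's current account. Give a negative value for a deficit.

-311

Goods balance = 577 - 932 = -355
Services balance = 70
Trade balance (goods + services) = -355 + 70 = -285
Net primary income = 133 - 196 = -63
Net secondary income = 37
Current account = -285 + (-63) + 37 = -311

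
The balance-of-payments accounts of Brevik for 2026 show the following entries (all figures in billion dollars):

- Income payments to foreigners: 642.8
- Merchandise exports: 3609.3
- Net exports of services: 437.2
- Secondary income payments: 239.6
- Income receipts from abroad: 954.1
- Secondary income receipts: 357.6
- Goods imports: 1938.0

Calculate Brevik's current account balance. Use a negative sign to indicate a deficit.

Goods balance = 3609.3 - 1938.0 = 1671.3
Services balance = 437.2
Trade balance (goods + services) = 1671.3 + 437.2 = 2108.5
Net primary income = 954.1 - 642.8 = 311.3
Net secondary income = 357.6 - 239.6 = 118.0
Current account = 2108.5 + 311.3 + 118.0 = 2537.8

2537.8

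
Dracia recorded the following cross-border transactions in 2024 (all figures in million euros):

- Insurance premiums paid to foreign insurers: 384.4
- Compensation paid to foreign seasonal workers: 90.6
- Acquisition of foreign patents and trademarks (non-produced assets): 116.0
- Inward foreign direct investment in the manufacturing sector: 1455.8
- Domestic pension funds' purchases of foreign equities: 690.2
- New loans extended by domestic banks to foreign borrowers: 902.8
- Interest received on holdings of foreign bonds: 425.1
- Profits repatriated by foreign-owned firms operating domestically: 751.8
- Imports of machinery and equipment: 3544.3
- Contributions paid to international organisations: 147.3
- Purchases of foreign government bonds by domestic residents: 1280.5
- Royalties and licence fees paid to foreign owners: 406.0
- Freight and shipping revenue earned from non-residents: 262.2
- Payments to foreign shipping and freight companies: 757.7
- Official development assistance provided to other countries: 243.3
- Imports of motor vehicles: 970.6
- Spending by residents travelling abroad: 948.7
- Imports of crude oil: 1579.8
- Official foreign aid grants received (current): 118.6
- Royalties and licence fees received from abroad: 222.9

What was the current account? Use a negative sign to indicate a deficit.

Goods: -1579.8 - 970.6 - 3544.3 = -6094.7
Services: -948.7 - 406.0 + 262.2 - 384.4 - 757.7 + 222.9 = -2011.7
Primary income: 425.1 - 90.6 - 751.8 = -417.3
Secondary income: 118.6 - 243.3 - 147.3 = -272.0
Current account = (-6094.7) + (-2011.7) + (-417.3) + (-272.0) = -8795.7
(Excluded from the current account — capital account: acquisition of foreign patents and trademarks (non-produced assets) 116.0; financial account: inward foreign direct investment in the manufacturing sector 1455.8, domestic pension funds' purchases of foreign equities 690.2, new loans extended by domestic banks to foreign borrowers 902.8, purchases of foreign government bonds by domestic residents 1280.5.)

-8795.7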